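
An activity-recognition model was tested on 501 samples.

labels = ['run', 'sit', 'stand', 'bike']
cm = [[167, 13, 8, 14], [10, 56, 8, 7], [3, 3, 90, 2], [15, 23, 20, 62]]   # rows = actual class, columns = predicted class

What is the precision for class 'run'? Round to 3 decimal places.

0.856

Take TP from the diagonal, FP from the rest of the 'run' prediction marginal, FN from the rest of the 'run' actual marginal.
precision = TP/(TP+FP).
run: TP=167, FP=10+3+15=28 → 167/195 = 0.8564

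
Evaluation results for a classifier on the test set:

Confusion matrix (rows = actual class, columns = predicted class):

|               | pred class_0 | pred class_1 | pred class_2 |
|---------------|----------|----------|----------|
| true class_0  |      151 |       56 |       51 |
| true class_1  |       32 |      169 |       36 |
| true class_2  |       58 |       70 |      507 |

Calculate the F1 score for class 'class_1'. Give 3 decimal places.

0.635

Take TP from the diagonal, FP from the rest of the 'class_1' prediction marginal, FN from the rest of the 'class_1' actual marginal.
F1 score = 2·TP/(2·TP+FP+FN).
class_1: TP=169, FP=56+70=126, FN=32+36=68 → 338/532 = 0.6353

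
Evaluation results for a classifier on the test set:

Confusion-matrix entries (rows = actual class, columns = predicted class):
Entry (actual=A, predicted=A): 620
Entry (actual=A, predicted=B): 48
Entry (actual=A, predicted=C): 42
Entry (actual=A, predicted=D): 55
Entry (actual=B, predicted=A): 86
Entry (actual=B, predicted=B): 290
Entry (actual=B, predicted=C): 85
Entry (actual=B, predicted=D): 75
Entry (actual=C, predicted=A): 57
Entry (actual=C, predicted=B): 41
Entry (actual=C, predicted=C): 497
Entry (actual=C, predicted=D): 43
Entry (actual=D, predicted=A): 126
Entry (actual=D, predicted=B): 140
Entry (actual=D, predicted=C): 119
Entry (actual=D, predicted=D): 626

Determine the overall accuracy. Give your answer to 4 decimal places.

0.6892

Accuracy = trace / total = (620+290+497+626=2033) / 2950 = 2033/2950 = 0.6892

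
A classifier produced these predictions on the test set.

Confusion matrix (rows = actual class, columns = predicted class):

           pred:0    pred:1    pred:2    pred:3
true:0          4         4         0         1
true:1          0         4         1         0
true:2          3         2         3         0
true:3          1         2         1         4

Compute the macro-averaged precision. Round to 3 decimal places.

0.558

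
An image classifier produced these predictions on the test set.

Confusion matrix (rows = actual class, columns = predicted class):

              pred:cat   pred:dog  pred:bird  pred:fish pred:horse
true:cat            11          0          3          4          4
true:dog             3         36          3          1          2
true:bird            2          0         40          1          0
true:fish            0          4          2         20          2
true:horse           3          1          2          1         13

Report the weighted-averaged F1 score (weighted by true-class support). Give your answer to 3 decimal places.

0.756

Per-class F1 score (2·TP/(2·TP+FP+FN)):
  cat: TP=11, FP=3+2+0+3=8, FN=0+3+4+4=11 → 22/41 = 0.5366
  dog: TP=36, FP=0+0+4+1=5, FN=3+3+1+2=9 → 72/86 = 0.8372
  bird: TP=40, FP=3+3+2+2=10, FN=2+0+1+0=3 → 80/93 = 0.8602
  fish: TP=20, FP=4+1+1+1=7, FN=0+4+2+2=8 → 40/55 = 0.7273
  horse: TP=13, FP=4+2+0+2=8, FN=3+1+2+1=7 → 26/41 = 0.6341
Weighted-F1 score = Σ (supportᵢ/N)·F1 scoreᵢ with N=158: (22/158)·0.5366 + (45/158)·0.8372 + (43/158)·0.8602 + (28/158)·0.7273 + (20/158)·0.6341 = 0.756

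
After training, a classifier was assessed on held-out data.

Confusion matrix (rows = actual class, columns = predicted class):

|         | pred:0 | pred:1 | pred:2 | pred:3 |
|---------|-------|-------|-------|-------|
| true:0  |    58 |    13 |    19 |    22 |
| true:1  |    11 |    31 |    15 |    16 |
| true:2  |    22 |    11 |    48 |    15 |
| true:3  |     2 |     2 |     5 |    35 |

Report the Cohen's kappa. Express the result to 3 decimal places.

0.369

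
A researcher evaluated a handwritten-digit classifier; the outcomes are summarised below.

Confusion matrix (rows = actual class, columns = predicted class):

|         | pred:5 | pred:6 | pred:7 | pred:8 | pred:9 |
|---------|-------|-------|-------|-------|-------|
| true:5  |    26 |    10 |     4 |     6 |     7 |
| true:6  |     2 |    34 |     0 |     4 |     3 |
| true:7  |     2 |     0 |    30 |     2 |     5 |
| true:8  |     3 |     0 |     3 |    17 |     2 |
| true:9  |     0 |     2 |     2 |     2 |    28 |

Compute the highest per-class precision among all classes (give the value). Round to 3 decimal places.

Per-class precision (TP/(TP+FP)):
  5: TP=26, FP=2+2+3+0=7 → 26/33 = 0.7879
  6: TP=34, FP=10+0+0+2=12 → 34/46 = 0.7391
  7: TP=30, FP=4+0+3+2=9 → 30/39 = 0.7692
  8: TP=17, FP=6+4+2+2=14 → 17/31 = 0.5484
  9: TP=28, FP=7+3+5+2=17 → 28/45 = 0.6222
Highest is class '5' with precision = 0.788.

0.788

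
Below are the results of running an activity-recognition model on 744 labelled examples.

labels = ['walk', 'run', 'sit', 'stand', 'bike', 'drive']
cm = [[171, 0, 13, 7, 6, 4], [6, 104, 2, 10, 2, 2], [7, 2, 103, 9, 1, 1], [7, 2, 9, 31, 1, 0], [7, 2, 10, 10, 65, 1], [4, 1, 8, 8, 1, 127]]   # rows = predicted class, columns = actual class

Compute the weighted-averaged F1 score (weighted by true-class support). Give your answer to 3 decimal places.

Per-class F1 score (2·TP/(2·TP+FP+FN)):
  walk: TP=171, FP=0+13+7+6+4=30, FN=6+7+7+7+4=31 → 342/403 = 0.8486
  run: TP=104, FP=6+2+10+2+2=22, FN=0+2+2+2+1=7 → 208/237 = 0.8776
  sit: TP=103, FP=7+2+9+1+1=20, FN=13+2+9+10+8=42 → 206/268 = 0.7687
  stand: TP=31, FP=7+2+9+1+0=19, FN=7+10+9+10+8=44 → 62/125 = 0.4960
  bike: TP=65, FP=7+2+10+10+1=30, FN=6+2+1+1+1=11 → 130/171 = 0.7602
  drive: TP=127, FP=4+1+8+8+1=22, FN=4+2+1+0+1=8 → 254/284 = 0.8944
Weighted-F1 score = Σ (supportᵢ/N)·F1 scoreᵢ with N=744: (202/744)·0.8486 + (111/744)·0.8776 + (145/744)·0.7687 + (75/744)·0.4960 + (76/744)·0.7602 + (135/744)·0.8944 = 0.801

0.801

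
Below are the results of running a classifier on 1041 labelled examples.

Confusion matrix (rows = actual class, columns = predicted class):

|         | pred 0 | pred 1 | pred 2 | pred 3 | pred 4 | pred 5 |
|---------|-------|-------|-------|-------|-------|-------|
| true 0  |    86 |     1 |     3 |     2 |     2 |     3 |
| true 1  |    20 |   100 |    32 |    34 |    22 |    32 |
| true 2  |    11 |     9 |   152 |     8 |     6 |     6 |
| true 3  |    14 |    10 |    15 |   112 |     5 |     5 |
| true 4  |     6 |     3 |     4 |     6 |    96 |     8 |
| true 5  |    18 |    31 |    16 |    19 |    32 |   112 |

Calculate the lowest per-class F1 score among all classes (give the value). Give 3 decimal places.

0.508

Per-class F1 score (2·TP/(2·TP+FP+FN)):
  0: TP=86, FP=20+11+14+6+18=69, FN=1+3+2+2+3=11 → 172/252 = 0.6825
  1: TP=100, FP=1+9+10+3+31=54, FN=20+32+34+22+32=140 → 200/394 = 0.5076
  2: TP=152, FP=3+32+15+4+16=70, FN=11+9+8+6+6=40 → 304/414 = 0.7343
  3: TP=112, FP=2+34+8+6+19=69, FN=14+10+15+5+5=49 → 224/342 = 0.6550
  4: TP=96, FP=2+22+6+5+32=67, FN=6+3+4+6+8=27 → 192/286 = 0.6713
  5: TP=112, FP=3+32+6+5+8=54, FN=18+31+16+19+32=116 → 224/394 = 0.5685
Lowest is class '1' with F1 score = 0.508.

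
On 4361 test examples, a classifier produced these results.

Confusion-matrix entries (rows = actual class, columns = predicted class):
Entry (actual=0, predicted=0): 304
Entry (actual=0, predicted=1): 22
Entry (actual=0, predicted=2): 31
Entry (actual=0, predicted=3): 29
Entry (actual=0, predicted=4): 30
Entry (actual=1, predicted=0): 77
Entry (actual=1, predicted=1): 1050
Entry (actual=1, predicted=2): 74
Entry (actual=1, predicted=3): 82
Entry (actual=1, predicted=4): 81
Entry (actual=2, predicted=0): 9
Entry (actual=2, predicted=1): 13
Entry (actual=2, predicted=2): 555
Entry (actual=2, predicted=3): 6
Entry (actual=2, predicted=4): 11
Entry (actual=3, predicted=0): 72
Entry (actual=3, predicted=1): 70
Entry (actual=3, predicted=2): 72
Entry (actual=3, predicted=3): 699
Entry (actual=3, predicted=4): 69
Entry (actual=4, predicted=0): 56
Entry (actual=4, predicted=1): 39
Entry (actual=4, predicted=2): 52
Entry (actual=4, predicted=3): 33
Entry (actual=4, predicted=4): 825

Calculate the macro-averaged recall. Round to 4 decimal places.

Per-class recall (TP/(TP+FN)):
  0: TP=304, FN=22+31+29+30=112 → 304/416 = 0.73077
  1: TP=1050, FN=77+74+82+81=314 → 1050/1364 = 0.76979
  2: TP=555, FN=9+13+6+11=39 → 555/594 = 0.93434
  3: TP=699, FN=72+70+72+69=283 → 699/982 = 0.71181
  4: TP=825, FN=56+39+52+33=180 → 825/1005 = 0.82090
Macro-recall = mean = (0.73077 + 0.76979 + 0.93434 + 0.71181 + 0.82090) / 5 = 0.7935

0.7935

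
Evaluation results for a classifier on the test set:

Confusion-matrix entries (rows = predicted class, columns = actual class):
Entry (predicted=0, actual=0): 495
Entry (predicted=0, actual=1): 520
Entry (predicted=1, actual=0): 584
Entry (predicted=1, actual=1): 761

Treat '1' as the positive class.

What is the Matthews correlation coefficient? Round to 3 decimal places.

0.053

MCC = (TP·TN − FP·FN) / √((TP+FP)(TP+FN)(TN+FP)(TN+FN))
Numerator = 761·495 − 584·520 = 73015
Denominator = √(1345·1281·1079·1015) = √1886943519825 = 1373660.6276
MCC = 73015 / 1373660.6276 = 0.053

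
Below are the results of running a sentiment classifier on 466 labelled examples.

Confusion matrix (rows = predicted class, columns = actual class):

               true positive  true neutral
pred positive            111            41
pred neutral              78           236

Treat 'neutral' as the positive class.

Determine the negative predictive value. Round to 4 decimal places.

NPV = TN/(TN+FN) = 111/(111+41) = 0.7303

0.7303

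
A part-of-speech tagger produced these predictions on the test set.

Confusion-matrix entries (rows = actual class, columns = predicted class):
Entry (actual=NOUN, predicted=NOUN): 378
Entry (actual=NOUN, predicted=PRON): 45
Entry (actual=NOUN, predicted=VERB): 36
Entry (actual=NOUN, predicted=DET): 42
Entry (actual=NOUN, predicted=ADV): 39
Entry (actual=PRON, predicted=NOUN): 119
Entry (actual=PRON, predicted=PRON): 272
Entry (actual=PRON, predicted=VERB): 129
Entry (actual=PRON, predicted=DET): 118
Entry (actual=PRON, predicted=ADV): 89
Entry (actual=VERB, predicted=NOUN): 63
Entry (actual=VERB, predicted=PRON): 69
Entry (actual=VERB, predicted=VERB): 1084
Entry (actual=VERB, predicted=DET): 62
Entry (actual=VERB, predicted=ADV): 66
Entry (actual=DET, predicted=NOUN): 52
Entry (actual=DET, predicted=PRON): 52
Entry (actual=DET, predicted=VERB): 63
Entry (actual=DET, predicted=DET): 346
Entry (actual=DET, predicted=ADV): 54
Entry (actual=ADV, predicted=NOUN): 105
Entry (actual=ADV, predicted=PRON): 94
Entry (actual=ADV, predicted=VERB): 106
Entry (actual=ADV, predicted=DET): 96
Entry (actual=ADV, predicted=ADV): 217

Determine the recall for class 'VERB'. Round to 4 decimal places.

recall = TP/(TP+FN).
VERB: TP=1084, FN=63+69+62+66=260 → 1084/1344 = 0.80655

0.8065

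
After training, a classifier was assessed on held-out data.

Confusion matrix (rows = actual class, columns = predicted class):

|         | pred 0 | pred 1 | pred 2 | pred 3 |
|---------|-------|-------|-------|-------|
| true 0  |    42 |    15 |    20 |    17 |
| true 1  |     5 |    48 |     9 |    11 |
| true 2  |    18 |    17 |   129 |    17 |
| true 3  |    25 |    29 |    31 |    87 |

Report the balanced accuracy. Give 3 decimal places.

0.581

Balanced accuracy = mean of per-class recall.
  0: recall = 42/94 = 0.4468
  1: recall = 48/73 = 0.6575
  2: recall = 129/181 = 0.7127
  3: recall = 87/172 = 0.5058
Mean = (0.4468 + 0.6575 + 0.7127 + 0.5058) / 4 = 0.581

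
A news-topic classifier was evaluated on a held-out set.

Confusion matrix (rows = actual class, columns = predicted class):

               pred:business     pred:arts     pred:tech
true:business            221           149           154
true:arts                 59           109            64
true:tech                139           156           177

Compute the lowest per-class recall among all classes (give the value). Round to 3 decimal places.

Per-class recall (TP/(TP+FN)):
  business: TP=221, FN=149+154=303 → 221/524 = 0.4218
  arts: TP=109, FN=59+64=123 → 109/232 = 0.4698
  tech: TP=177, FN=139+156=295 → 177/472 = 0.3750
Lowest is class 'tech' with recall = 0.375.

0.375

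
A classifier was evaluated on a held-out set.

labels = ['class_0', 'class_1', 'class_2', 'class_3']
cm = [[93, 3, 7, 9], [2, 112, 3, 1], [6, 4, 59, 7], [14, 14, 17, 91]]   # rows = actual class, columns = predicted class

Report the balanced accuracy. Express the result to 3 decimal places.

Balanced accuracy = mean of per-class recall.
  class_0: recall = 93/112 = 0.8304
  class_1: recall = 112/118 = 0.9492
  class_2: recall = 59/76 = 0.7763
  class_3: recall = 91/136 = 0.6691
Mean = (0.8304 + 0.9492 + 0.7763 + 0.6691) / 4 = 0.806

0.806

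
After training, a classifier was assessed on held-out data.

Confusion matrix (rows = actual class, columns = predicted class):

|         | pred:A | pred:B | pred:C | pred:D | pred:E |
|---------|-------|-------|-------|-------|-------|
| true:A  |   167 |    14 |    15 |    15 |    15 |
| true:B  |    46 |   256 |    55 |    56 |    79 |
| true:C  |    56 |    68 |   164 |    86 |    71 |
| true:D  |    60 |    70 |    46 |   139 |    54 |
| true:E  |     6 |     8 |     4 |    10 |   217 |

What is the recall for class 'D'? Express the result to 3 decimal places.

0.377

Treat 'D' as positive and all other classes as negative.
recall = TP/(TP+FN).
D: TP=139, FN=60+70+46+54=230 → 139/369 = 0.3767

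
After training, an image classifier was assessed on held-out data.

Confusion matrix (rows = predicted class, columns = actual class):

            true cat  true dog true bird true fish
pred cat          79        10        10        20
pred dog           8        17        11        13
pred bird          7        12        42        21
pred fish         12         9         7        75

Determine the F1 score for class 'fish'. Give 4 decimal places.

0.6466

One-vs-rest for 'fish': TP = diagonal; FP = other classes predicted 'fish'; FN = 'fish' predicted as other.
F1 score = 2·TP/(2·TP+FP+FN).
fish: TP=75, FP=12+9+7=28, FN=20+13+21=54 → 150/232 = 0.64655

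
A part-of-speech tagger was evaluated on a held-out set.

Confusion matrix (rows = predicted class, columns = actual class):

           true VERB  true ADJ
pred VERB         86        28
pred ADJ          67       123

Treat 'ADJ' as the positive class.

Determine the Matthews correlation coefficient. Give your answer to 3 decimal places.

0.389

MCC = (TP·TN − FP·FN) / √((TP+FP)(TP+FN)(TN+FP)(TN+FN))
Numerator = 123·86 − 67·28 = 8702
Denominator = √(190·151·153·114) = √500410980 = 22369.8677
MCC = 8702 / 22369.8677 = 0.389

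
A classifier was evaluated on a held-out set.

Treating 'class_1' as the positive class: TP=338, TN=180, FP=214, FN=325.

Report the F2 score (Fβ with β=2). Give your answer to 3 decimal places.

Fβ = (1+β²)·TP / ((1+β²)·TP + β²·FN + FP), with β²=4
= 5·338 / (5·338 + 4·325 + 214) = 0.527

0.527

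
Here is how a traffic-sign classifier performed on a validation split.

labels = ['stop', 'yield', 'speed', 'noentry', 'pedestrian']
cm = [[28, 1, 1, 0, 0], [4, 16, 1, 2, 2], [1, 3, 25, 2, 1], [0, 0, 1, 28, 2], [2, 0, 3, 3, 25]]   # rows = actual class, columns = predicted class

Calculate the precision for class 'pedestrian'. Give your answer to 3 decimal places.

Treat 'pedestrian' as positive and all other classes as negative.
precision = TP/(TP+FP).
pedestrian: TP=25, FP=0+2+1+2=5 → 25/30 = 0.8333

0.833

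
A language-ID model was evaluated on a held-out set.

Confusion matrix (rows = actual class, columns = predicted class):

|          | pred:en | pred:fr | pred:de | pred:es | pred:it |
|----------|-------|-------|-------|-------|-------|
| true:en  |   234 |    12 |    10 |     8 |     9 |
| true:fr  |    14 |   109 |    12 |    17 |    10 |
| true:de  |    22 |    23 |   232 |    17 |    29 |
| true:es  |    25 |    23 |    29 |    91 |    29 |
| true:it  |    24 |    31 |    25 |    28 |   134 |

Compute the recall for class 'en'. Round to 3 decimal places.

0.857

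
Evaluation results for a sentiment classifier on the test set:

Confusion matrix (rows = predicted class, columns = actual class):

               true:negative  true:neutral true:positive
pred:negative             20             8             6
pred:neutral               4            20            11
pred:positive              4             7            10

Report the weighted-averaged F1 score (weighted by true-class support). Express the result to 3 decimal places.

Per-class F1 score (2·TP/(2·TP+FP+FN)):
  negative: TP=20, FP=8+6=14, FN=4+4=8 → 40/62 = 0.6452
  neutral: TP=20, FP=4+11=15, FN=8+7=15 → 40/70 = 0.5714
  positive: TP=10, FP=4+7=11, FN=6+11=17 → 20/48 = 0.4167
Weighted-F1 score = Σ (supportᵢ/N)·F1 scoreᵢ with N=90: (28/90)·0.6452 + (35/90)·0.5714 + (27/90)·0.4167 = 0.548

0.548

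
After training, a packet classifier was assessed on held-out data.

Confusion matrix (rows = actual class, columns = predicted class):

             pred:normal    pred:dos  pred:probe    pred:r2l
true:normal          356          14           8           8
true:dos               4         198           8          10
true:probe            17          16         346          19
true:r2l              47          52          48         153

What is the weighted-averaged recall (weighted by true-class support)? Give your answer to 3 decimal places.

Per-class recall (TP/(TP+FN)):
  normal: TP=356, FN=14+8+8=30 → 356/386 = 0.9223
  dos: TP=198, FN=4+8+10=22 → 198/220 = 0.9000
  probe: TP=346, FN=17+16+19=52 → 346/398 = 0.8693
  r2l: TP=153, FN=47+52+48=147 → 153/300 = 0.5100
Weighted-recall = Σ (supportᵢ/N)·recallᵢ with N=1304: (386/1304)·0.9223 + (220/1304)·0.9000 + (398/1304)·0.8693 + (300/1304)·0.5100 = 0.808

0.808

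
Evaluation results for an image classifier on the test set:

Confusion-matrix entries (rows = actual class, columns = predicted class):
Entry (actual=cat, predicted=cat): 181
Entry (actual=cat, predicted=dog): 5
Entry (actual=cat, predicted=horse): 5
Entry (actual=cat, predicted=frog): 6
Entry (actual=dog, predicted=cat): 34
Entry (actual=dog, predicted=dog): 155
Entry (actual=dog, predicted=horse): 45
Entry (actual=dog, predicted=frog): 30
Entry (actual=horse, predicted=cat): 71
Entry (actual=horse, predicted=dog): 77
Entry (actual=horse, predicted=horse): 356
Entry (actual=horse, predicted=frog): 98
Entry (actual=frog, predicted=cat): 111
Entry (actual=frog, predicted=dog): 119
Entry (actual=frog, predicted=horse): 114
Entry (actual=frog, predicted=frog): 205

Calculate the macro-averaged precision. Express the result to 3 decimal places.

Per-class precision (TP/(TP+FP)):
  cat: TP=181, FP=34+71+111=216 → 181/397 = 0.4559
  dog: TP=155, FP=5+77+119=201 → 155/356 = 0.4354
  horse: TP=356, FP=5+45+114=164 → 356/520 = 0.6846
  frog: TP=205, FP=6+30+98=134 → 205/339 = 0.6047
Macro-precision = mean = (0.4559 + 0.4354 + 0.6846 + 0.6047) / 4 = 0.545

0.545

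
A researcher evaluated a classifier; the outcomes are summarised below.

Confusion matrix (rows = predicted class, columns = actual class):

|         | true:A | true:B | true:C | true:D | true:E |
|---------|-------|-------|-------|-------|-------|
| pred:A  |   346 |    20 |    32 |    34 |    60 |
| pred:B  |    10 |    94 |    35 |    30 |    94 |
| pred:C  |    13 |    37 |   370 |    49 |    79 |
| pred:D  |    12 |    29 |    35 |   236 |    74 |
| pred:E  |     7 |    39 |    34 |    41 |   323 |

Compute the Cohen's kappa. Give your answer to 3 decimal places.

Observed agreement pₒ = trace/N = 1369/2133 = 0.6418
Expected agreement pₑ = Σ (rowᵢ·colᵢ)/N² = (388·492 + 219·263 + 506·548 + 390·386 + 630·444)/2133² = 0.2101
κ = (pₒ − pₑ)/(1 − pₑ) = (0.6418 − 0.2101)/(1 − 0.2101) = 0.547

0.547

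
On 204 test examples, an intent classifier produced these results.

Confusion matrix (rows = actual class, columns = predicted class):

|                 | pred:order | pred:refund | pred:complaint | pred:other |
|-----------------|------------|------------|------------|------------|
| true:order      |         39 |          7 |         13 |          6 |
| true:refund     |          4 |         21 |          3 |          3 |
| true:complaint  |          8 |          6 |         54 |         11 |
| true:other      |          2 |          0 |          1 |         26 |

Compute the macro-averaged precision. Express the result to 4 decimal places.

Per-class precision (TP/(TP+FP)):
  order: TP=39, FP=4+8+2=14 → 39/53 = 0.73585
  refund: TP=21, FP=7+6+0=13 → 21/34 = 0.61765
  complaint: TP=54, FP=13+3+1=17 → 54/71 = 0.76056
  other: TP=26, FP=6+3+11=20 → 26/46 = 0.56522
Macro-precision = mean = (0.73585 + 0.61765 + 0.76056 + 0.56522) / 4 = 0.6698

0.6698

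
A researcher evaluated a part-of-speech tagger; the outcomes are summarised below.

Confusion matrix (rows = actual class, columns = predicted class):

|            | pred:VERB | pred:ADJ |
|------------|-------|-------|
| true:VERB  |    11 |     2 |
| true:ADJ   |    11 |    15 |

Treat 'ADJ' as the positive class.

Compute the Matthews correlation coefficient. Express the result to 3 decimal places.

MCC = (TP·TN − FP·FN) / √((TP+FP)(TP+FN)(TN+FP)(TN+FN))
Numerator = 15·11 − 2·11 = 143
Denominator = √(17·26·13·22) = √126412 = 355.5447
MCC = 143 / 355.5447 = 0.402

0.402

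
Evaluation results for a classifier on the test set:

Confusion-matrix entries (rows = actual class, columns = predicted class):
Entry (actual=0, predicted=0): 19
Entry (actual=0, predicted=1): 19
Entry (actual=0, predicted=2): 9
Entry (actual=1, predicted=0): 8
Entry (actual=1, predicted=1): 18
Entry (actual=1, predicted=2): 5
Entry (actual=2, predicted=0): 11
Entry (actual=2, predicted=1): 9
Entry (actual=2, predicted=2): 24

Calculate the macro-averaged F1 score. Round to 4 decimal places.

Per-class F1 score (2·TP/(2·TP+FP+FN)):
  0: TP=19, FP=8+11=19, FN=19+9=28 → 38/85 = 0.44706
  1: TP=18, FP=19+9=28, FN=8+5=13 → 36/77 = 0.46753
  2: TP=24, FP=9+5=14, FN=11+9=20 → 48/82 = 0.58537
Macro-F1 score = mean = (0.44706 + 0.46753 + 0.58537) / 3 = 0.5000

0.5000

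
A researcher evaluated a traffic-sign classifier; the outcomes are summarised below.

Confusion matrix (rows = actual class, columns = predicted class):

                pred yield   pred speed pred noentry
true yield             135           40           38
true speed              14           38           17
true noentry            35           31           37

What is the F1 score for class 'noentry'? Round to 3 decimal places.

F1 score = 2·TP/(2·TP+FP+FN).
noentry: TP=37, FP=38+17=55, FN=35+31=66 → 74/195 = 0.3795

0.379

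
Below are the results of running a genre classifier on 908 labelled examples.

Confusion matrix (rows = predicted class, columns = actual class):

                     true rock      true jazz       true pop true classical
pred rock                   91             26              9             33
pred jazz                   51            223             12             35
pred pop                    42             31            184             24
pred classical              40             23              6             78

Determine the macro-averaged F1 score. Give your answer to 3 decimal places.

0.608

Per-class F1 score (2·TP/(2·TP+FP+FN)):
  rock: TP=91, FP=26+9+33=68, FN=51+42+40=133 → 182/383 = 0.4752
  jazz: TP=223, FP=51+12+35=98, FN=26+31+23=80 → 446/624 = 0.7147
  pop: TP=184, FP=42+31+24=97, FN=9+12+6=27 → 368/492 = 0.7480
  classical: TP=78, FP=40+23+6=69, FN=33+35+24=92 → 156/317 = 0.4921
Macro-F1 score = mean = (0.4752 + 0.7147 + 0.7480 + 0.4921) / 4 = 0.608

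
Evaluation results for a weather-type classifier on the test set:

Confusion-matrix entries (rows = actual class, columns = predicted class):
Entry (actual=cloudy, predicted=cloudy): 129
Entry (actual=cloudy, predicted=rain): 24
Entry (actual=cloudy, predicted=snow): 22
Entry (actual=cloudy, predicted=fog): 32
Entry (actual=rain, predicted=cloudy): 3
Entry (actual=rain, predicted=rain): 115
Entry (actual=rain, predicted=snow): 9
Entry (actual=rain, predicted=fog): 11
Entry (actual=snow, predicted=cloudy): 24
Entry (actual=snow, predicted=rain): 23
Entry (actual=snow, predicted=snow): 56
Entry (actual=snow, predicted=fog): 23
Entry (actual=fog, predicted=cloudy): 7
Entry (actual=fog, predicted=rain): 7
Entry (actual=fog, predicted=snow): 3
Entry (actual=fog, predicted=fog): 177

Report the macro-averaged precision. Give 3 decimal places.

Per-class precision (TP/(TP+FP)):
  cloudy: TP=129, FP=3+24+7=34 → 129/163 = 0.7914
  rain: TP=115, FP=24+23+7=54 → 115/169 = 0.6805
  snow: TP=56, FP=22+9+3=34 → 56/90 = 0.6222
  fog: TP=177, FP=32+11+23=66 → 177/243 = 0.7284
Macro-precision = mean = (0.7914 + 0.6805 + 0.6222 + 0.7284) / 4 = 0.706

0.706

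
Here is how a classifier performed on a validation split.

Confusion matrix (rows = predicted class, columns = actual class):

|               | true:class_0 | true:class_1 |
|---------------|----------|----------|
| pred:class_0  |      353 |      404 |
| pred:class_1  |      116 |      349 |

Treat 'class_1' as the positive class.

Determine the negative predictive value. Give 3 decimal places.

0.466

NPV = TN/(TN+FN) = 353/(353+404) = 0.466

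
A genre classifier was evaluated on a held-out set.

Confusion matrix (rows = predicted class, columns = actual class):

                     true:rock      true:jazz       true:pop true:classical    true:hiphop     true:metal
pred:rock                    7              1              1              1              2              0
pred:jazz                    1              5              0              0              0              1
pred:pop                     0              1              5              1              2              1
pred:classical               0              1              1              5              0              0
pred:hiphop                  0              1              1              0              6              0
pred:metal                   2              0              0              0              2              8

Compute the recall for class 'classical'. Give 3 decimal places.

Treat 'classical' as positive and all other classes as negative.
recall = TP/(TP+FN).
classical: TP=5, FN=1+0+1+0+0=2 → 5/7 = 0.7143

0.714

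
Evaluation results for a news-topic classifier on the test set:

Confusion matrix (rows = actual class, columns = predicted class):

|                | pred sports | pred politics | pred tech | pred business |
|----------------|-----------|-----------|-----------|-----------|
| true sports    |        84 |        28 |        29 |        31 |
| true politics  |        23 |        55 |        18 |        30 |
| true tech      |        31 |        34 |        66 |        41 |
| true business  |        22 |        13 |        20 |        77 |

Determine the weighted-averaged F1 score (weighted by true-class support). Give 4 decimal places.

Per-class F1 score (2·TP/(2·TP+FP+FN)):
  sports: TP=84, FP=23+31+22=76, FN=28+29+31=88 → 168/332 = 0.50602
  politics: TP=55, FP=28+34+13=75, FN=23+18+30=71 → 110/256 = 0.42969
  tech: TP=66, FP=29+18+20=67, FN=31+34+41=106 → 132/305 = 0.43279
  business: TP=77, FP=31+30+41=102, FN=22+13+20=55 → 154/311 = 0.49518
Weighted-F1 score = Σ (supportᵢ/N)·F1 scoreᵢ with N=602: (172/602)·0.50602 + (126/602)·0.42969 + (172/602)·0.43279 + (132/602)·0.49518 = 0.4667

0.4667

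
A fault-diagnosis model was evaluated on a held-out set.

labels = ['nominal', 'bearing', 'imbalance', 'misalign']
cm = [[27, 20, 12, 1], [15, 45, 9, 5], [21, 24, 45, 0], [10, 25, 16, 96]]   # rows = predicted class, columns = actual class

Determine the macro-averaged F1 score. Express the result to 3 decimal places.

0.545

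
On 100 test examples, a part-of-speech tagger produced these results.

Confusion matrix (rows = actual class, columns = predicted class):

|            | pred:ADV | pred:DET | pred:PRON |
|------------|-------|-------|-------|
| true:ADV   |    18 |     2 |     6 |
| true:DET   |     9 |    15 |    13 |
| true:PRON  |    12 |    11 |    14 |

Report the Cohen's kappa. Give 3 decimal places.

0.212

Observed agreement pₒ = trace/N = 47/100 = 0.4700
Expected agreement pₑ = Σ (rowᵢ·colᵢ)/N² = (26·39 + 37·28 + 37·33)/100² = 0.3271
κ = (pₒ − pₑ)/(1 − pₑ) = (0.4700 − 0.3271)/(1 − 0.3271) = 0.212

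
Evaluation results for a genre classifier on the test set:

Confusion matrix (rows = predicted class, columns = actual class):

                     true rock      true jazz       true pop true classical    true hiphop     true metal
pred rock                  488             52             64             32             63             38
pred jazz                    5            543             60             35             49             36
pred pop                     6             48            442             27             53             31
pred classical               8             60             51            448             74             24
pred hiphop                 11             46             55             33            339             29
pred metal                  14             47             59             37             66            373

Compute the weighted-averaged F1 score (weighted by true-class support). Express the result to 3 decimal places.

Per-class F1 score (2·TP/(2·TP+FP+FN)):
  rock: TP=488, FP=52+64+32+63+38=249, FN=5+6+8+11+14=44 → 976/1269 = 0.7691
  jazz: TP=543, FP=5+60+35+49+36=185, FN=52+48+60+46+47=253 → 1086/1524 = 0.7126
  pop: TP=442, FP=6+48+27+53+31=165, FN=64+60+51+55+59=289 → 884/1338 = 0.6607
  classical: TP=448, FP=8+60+51+74+24=217, FN=32+35+27+33+37=164 → 896/1277 = 0.7016
  hiphop: TP=339, FP=11+46+55+33+29=174, FN=63+49+53+74+66=305 → 678/1157 = 0.5860
  metal: TP=373, FP=14+47+59+37+66=223, FN=38+36+31+24+29=158 → 746/1127 = 0.6619
Weighted-F1 score = Σ (supportᵢ/N)·F1 scoreᵢ with N=3846: (532/3846)·0.7691 + (796/3846)·0.7126 + (731/3846)·0.6607 + (612/3846)·0.7016 + (644/3846)·0.5860 + (531/3846)·0.6619 = 0.681

0.681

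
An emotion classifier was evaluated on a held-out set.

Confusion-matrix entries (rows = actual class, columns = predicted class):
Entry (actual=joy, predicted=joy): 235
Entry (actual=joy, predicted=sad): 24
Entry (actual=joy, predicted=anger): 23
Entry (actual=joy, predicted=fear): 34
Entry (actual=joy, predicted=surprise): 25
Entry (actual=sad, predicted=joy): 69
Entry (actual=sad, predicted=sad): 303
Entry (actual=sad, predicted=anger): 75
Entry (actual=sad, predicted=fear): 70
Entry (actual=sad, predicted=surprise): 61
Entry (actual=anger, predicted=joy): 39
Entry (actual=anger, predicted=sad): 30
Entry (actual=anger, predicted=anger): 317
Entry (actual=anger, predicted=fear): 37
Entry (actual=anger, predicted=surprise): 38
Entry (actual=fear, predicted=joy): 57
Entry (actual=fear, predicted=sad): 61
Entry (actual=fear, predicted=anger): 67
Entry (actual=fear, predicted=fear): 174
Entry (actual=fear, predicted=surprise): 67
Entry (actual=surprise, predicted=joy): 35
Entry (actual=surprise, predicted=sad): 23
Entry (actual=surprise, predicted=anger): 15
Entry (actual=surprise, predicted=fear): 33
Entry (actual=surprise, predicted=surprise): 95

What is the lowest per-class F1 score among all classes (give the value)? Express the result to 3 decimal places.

Per-class F1 score (2·TP/(2·TP+FP+FN)):
  joy: TP=235, FP=69+39+57+35=200, FN=24+23+34+25=106 → 470/776 = 0.6057
  sad: TP=303, FP=24+30+61+23=138, FN=69+75+70+61=275 → 606/1019 = 0.5947
  anger: TP=317, FP=23+75+67+15=180, FN=39+30+37+38=144 → 634/958 = 0.6618
  fear: TP=174, FP=34+70+37+33=174, FN=57+61+67+67=252 → 348/774 = 0.4496
  surprise: TP=95, FP=25+61+38+67=191, FN=35+23+15+33=106 → 190/487 = 0.3901
Lowest is class 'surprise' with F1 score = 0.390.

0.390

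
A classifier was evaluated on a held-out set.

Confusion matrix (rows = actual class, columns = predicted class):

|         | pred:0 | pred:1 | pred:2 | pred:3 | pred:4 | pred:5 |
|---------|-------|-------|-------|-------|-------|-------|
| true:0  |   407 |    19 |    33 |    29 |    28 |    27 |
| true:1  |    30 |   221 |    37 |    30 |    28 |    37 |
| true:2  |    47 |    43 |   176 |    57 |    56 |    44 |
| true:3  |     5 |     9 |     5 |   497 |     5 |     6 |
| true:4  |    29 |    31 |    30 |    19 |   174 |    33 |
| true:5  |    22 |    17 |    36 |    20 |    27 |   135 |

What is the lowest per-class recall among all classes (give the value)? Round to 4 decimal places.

0.4161

Per-class recall (TP/(TP+FN)):
  0: TP=407, FN=19+33+29+28+27=136 → 407/543 = 0.74954
  1: TP=221, FN=30+37+30+28+37=162 → 221/383 = 0.57702
  2: TP=176, FN=47+43+57+56+44=247 → 176/423 = 0.41608
  3: TP=497, FN=5+9+5+5+6=30 → 497/527 = 0.94307
  4: TP=174, FN=29+31+30+19+33=142 → 174/316 = 0.55063
  5: TP=135, FN=22+17+36+20+27=122 → 135/257 = 0.52529
Lowest is class '2' with recall = 0.4161.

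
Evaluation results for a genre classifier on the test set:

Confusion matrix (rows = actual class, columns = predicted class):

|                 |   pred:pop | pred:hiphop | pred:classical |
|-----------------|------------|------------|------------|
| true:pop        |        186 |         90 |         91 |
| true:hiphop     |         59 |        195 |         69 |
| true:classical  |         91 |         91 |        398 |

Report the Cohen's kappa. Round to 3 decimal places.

Observed agreement pₒ = trace/N = 779/1270 = 0.6134
Expected agreement pₑ = Σ (rowᵢ·colᵢ)/N² = (367·336 + 323·376 + 580·558)/1270² = 0.3524
κ = (pₒ − pₑ)/(1 − pₑ) = (0.6134 − 0.3524)/(1 − 0.3524) = 0.403

0.403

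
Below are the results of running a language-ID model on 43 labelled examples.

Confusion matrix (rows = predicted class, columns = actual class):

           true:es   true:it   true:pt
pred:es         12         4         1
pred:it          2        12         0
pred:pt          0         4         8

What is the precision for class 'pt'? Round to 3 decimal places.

0.667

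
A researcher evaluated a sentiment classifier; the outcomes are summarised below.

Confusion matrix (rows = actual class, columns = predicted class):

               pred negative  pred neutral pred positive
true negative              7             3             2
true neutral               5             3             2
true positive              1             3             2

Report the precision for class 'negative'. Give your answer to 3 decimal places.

0.538

precision = TP/(TP+FP).
negative: TP=7, FP=5+1=6 → 7/13 = 0.5385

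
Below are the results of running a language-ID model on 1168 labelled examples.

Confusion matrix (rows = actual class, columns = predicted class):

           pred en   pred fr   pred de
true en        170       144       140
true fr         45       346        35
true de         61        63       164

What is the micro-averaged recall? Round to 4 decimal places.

Micro-averaging pools counts across classes: ΣTP=680, ΣFP=488, ΣFN=488.
Micro-recall = TP/(TP+FN) on pooled counts = 0.5822 (equals overall accuracy in single-label multiclass).

0.5822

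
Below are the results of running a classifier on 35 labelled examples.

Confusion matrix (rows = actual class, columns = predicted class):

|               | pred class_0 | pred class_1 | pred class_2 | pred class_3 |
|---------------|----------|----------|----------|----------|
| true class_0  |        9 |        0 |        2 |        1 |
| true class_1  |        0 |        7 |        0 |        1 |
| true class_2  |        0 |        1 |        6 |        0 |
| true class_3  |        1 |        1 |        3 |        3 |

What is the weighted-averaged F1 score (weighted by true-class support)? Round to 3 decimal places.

0.708

Per-class F1 score (2·TP/(2·TP+FP+FN)):
  class_0: TP=9, FP=0+0+1=1, FN=0+2+1=3 → 18/22 = 0.8182
  class_1: TP=7, FP=0+1+1=2, FN=0+0+1=1 → 14/17 = 0.8235
  class_2: TP=6, FP=2+0+3=5, FN=0+1+0=1 → 12/18 = 0.6667
  class_3: TP=3, FP=1+1+0=2, FN=1+1+3=5 → 6/13 = 0.4615
Weighted-F1 score = Σ (supportᵢ/N)·F1 scoreᵢ with N=35: (12/35)·0.8182 + (8/35)·0.8235 + (7/35)·0.6667 + (8/35)·0.4615 = 0.708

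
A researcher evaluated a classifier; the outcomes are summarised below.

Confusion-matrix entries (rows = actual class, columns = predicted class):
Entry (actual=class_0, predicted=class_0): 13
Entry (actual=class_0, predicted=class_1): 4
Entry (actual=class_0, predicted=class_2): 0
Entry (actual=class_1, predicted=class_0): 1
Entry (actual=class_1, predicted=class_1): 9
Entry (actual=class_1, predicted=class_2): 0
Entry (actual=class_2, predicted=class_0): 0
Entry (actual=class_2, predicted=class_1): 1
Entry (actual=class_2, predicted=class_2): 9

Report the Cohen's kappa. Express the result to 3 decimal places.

0.754

Observed agreement pₒ = trace/N = 31/37 = 0.8378
Expected agreement pₑ = Σ (rowᵢ·colᵢ)/N² = (17·14 + 10·14 + 10·9)/37² = 0.3419
κ = (pₒ − pₑ)/(1 − pₑ) = (0.8378 − 0.3419)/(1 − 0.3419) = 0.754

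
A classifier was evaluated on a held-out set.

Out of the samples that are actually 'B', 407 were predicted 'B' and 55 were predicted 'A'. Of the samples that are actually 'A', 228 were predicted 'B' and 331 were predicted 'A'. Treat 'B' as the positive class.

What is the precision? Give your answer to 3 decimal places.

0.641

Precision = TP/(TP+FP) = 407/(407+228) = 407/635 = 0.641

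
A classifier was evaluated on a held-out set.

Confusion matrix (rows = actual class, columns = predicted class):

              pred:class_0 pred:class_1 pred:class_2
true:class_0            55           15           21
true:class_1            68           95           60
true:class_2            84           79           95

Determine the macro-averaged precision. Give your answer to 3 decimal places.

0.436

Per-class precision (TP/(TP+FP)):
  class_0: TP=55, FP=68+84=152 → 55/207 = 0.2657
  class_1: TP=95, FP=15+79=94 → 95/189 = 0.5026
  class_2: TP=95, FP=21+60=81 → 95/176 = 0.5398
Macro-precision = mean = (0.2657 + 0.5026 + 0.5398) / 3 = 0.436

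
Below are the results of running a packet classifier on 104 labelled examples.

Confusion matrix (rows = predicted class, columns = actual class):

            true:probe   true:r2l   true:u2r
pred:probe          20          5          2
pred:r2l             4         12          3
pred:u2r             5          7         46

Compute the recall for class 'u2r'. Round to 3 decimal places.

0.902

recall = TP/(TP+FN).
u2r: TP=46, FN=2+3=5 → 46/51 = 0.9020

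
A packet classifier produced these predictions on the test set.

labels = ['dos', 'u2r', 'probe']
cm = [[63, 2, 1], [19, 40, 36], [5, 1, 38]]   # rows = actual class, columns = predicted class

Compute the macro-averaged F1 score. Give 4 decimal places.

Per-class F1 score (2·TP/(2·TP+FP+FN)):
  dos: TP=63, FP=19+5=24, FN=2+1=3 → 126/153 = 0.82353
  u2r: TP=40, FP=2+1=3, FN=19+36=55 → 80/138 = 0.57971
  probe: TP=38, FP=1+36=37, FN=5+1=6 → 76/119 = 0.63866
Macro-F1 score = mean = (0.82353 + 0.57971 + 0.63866) / 3 = 0.6806

0.6806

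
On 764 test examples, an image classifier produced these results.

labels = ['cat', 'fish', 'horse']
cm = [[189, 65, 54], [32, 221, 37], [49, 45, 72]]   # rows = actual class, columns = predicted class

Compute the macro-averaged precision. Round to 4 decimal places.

0.6031

Per-class precision (TP/(TP+FP)):
  cat: TP=189, FP=32+49=81 → 189/270 = 0.70000
  fish: TP=221, FP=65+45=110 → 221/331 = 0.66767
  horse: TP=72, FP=54+37=91 → 72/163 = 0.44172
Macro-precision = mean = (0.70000 + 0.66767 + 0.44172) / 3 = 0.6031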